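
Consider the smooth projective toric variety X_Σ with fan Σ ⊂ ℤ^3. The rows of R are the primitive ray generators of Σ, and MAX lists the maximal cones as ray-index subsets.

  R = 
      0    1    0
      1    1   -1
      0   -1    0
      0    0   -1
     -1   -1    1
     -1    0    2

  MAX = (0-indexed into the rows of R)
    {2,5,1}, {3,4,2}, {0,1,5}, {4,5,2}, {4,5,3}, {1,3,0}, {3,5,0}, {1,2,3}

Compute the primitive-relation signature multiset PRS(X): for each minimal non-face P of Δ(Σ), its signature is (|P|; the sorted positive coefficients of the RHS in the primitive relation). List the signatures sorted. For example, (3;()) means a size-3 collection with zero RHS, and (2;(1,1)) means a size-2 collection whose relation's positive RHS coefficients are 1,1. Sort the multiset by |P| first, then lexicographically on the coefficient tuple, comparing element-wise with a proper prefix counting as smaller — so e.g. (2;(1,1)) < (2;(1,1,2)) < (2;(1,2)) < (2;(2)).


Σ has 5 primitive collections:

  P = {0,2}:  v_{0} + v_{2} = 0 — sig = (2;())
  P = {1,4}:  v_{1} + v_{4} = 0 — sig = (2;())
  P = {0,4}:  v_{0} + v_{4} = v_{3} + v_{5} — sig = (2;(1,1))
  P = {1,3,5}:  v_{1} + v_{3} + v_{5} = v_{0} — sig = (3;(1))
  P = {2,3,5}:  v_{2} + v_{3} + v_{5} = v_{4} — sig = (3;(1))

Sorted signature multiset PRS(X):
    (2;())
    (2;())
    (2;(1,1))
    (3;(1))
    (3;(1))


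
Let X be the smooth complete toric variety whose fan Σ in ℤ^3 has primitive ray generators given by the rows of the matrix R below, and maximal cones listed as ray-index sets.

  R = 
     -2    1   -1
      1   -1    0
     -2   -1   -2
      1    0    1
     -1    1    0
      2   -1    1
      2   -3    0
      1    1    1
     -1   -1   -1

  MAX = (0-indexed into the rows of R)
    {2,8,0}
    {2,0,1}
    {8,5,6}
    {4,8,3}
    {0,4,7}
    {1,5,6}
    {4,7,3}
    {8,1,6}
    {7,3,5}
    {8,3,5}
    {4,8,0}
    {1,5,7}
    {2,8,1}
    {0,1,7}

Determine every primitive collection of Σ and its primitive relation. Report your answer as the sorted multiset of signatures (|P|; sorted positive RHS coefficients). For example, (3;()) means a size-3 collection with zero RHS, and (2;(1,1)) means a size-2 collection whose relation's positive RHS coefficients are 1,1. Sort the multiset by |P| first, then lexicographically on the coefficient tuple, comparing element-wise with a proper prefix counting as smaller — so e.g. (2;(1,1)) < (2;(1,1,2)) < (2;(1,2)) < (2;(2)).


The 17 primitive collections of Σ (r=9, n=3):

  {0,5}:  v_{0} + v_{5} = 0  →  sig = (2;())
  {1,4}:  v_{1} + v_{4} = 0  →  sig = (2;())
  {7,8}:  v_{7} + v_{8} = 0  →  sig = (2;())
  {0,3}:  v_{0} + v_{3} = v_{4}  →  sig = (2;(1))
  {1,3}:  v_{1} + v_{3} = v_{5}  →  sig = (2;(1))
  {2,3}:  v_{2} + v_{3} = v_{8}  →  sig = (2;(1))
  {4,5}:  v_{4} + v_{5} = v_{3}  →  sig = (2;(1))
  {0,6}:  v_{0} + v_{6} = v_{1} + v_{8}  →  sig = (2;(1,1))
  {2,4}:  v_{2} + v_{4} = v_{0} + v_{8}  →  sig = (2;(1,1))
  {2,5}:  v_{2} + v_{5} = v_{1} + v_{8}  →  sig = (2;(1,1))
  {2,7}:  v_{2} + v_{7} = v_{0} + v_{1}  →  sig = (2;(1,1))
  {4,6}:  v_{4} + v_{6} = v_{5} + v_{8}  →  sig = (2;(1,1))
  {6,7}:  v_{6} + v_{7} = v_{1} + v_{5}  →  sig = (2;(1,1))
  {3,6}:  v_{3} + v_{6} = 2·v_{5} + v_{8}  →  sig = (2;(1,2))
  {2,6}:  v_{2} + v_{6} = 2·v_{1} + 2·v_{8}  →  sig = (2;(2,2))
  {0,1,8}:  v_{0} + v_{1} + v_{8} = v_{2}  →  sig = (3;(1))
  {1,5,8}:  v_{1} + v_{5} + v_{8} = v_{6}  →  sig = (3;(1))

Signatures (|P|; sorted positive RHS coefficients), sorted:
    (2;())
    (2;())
    (2;())
    (2;(1))
    (2;(1))
    (2;(1))
    (2;(1))
    (2;(1,1))
    (2;(1,1))
    (2;(1,1))
    (2;(1,1))
    (2;(1,1))
    (2;(1,1))
    (2;(1,2))
    (2;(2,2))
    (3;(1))
    (3;(1))


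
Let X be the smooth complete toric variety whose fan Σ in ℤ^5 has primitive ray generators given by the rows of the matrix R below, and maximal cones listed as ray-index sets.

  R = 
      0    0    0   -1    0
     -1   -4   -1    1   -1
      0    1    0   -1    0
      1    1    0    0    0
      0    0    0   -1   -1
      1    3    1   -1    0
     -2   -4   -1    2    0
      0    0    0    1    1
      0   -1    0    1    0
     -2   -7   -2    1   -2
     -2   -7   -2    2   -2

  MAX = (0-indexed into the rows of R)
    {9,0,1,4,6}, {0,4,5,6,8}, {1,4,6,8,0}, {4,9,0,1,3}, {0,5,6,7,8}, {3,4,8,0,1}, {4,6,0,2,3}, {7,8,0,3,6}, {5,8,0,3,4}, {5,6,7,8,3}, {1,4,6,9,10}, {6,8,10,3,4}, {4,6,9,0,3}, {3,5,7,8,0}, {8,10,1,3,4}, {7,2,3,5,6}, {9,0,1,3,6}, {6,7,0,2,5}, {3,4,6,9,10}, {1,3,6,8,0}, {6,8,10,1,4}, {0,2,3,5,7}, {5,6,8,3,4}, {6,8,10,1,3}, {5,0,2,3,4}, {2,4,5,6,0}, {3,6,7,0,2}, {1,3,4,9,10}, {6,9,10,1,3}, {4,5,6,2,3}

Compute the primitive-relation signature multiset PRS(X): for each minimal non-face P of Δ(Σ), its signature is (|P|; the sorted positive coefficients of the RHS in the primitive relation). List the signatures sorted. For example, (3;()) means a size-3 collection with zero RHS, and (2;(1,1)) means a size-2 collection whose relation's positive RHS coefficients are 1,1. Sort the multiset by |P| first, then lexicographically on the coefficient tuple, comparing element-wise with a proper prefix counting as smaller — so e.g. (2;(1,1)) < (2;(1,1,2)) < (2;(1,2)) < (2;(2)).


16 collections generate NE(X_Σ); each relation:

  P={2,8}:  v_{2} + v_{8} = 0  ⟹  sig = (2;())
  P={4,7}:  v_{4} + v_{7} = 0  ⟹  sig = (2;())
  P={0,10}:  v_{0} + v_{10} = v_{9}  ⟹  sig = (2;(1))
  P={1,5}:  v_{1} + v_{5} = v_{4} + v_{8}  ⟹  sig = (2;(1,1))
  P={5,9}:  v_{5} + v_{9} = v_{1} + v_{4}  ⟹  sig = (2;(1,1))
  P={7,10}:  v_{7} + v_{10} = v_{1} + v_{3} + v_{6}  ⟹  sig = (2;(1,1,1))
  P={1,2}:  v_{1} + v_{2} = v_{0} + v_{3} + v_{4} + v_{6}  ⟹  sig = (2;(1,1,1,1))
  P={1,7}:  v_{1} + v_{7} = v_{0} + v_{3} + v_{6} + v_{8}  ⟹  sig = (2;(1,1,1,1))
  P={7,9}:  v_{7} + v_{9} = v_{0} + v_{1} + v_{3} + v_{6}  ⟹  sig = (2;(1,1,1,1))
  P={5,10}:  v_{5} + v_{10} = v_{3} + 2·v_{4} + v_{6} + v_{8}  ⟹  sig = (2;(1,1,1,2))
  P={2,10}:  v_{2} + v_{10} = v_{0} + 2·v_{3} + 2·v_{4} + 2·v_{6}  ⟹  sig = (2;(1,2,2,2))
  P={8,9}:  v_{8} + v_{9} = 2·v_{1}  ⟹  sig = (2;(2))
  P={2,9}:  v_{2} + v_{9} = 2·v_{0} + 2·v_{3} + 2·v_{4} + 2·v_{6}  ⟹  sig = (2;(2,2,2,2))
  P={0,3,5,6}:  v_{0} + v_{3} + v_{5} + v_{6} = 0  ⟹  sig = (4;())
  P={1,3,4,6}:  v_{1} + v_{3} + v_{4} + v_{6} = v_{10}  ⟹  sig = (4;(1))
  P={0,3,4,6,8}:  v_{0} + v_{3} + v_{4} + v_{6} + v_{8} = v_{1}  ⟹  sig = (5;(1))

Hence PRS(X_Σ) =
    (2;())
    (2;())
    (2;(1))
    (2;(1,1))
    (2;(1,1))
    (2;(1,1,1))
    (2;(1,1,1,1))
    (2;(1,1,1,1))
    (2;(1,1,1,1))
    (2;(1,1,1,2))
    (2;(1,2,2,2))
    (2;(2))
    (2;(2,2,2,2))
    (4;())
    (4;(1))
    (5;(1))


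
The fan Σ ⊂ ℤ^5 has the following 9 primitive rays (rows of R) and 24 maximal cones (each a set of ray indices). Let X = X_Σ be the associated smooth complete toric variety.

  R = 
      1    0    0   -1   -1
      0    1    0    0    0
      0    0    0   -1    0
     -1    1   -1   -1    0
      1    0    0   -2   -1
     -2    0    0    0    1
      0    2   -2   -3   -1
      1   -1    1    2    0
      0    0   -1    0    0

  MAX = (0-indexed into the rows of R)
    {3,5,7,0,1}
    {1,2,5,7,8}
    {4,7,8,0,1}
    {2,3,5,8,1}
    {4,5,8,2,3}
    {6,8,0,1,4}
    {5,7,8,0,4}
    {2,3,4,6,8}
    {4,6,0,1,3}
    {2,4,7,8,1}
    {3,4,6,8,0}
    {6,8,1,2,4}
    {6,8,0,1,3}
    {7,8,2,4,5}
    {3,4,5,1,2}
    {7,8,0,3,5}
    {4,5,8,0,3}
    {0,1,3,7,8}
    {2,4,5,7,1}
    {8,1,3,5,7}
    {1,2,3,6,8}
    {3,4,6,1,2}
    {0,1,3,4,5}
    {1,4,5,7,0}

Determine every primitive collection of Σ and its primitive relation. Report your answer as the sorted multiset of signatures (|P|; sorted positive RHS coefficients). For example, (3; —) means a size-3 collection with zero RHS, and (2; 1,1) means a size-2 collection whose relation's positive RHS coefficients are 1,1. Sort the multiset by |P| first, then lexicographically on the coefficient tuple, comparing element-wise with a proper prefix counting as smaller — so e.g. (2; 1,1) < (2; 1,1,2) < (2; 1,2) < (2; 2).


8 minimal non-faces of Δ(Σ) (on 9 rays):

  • {0,2}:  v_{0} + v_{2} = v_{4}  ⟹  sig = (2; 1)
  • {6,7}:  v_{6} + v_{7} = v_{0} + v_{1} + v_{8}  ⟹  sig = (2; 1,1,1)
  • {5,6}:  v_{5} + v_{6} = v_{2} + 2·v_{3}  ⟹  sig = (2; 1,2)
  • {2,3,7}:  v_{2} + v_{3} + v_{7} = 0  ⟹  sig = (3; —)
  • {3,4,7}:  v_{3} + v_{4} + v_{7} = v_{0}  ⟹  sig = (3; 1)
  • {0,1,5,8}:  v_{0} + v_{1} + v_{5} + v_{8} = v_{3}  ⟹  sig = (4; 1)
  • {1,3,4,8}:  v_{1} + v_{3} + v_{4} + v_{8} = v_{6}  ⟹  sig = (4; 1)
  • {1,4,5,8}:  v_{1} + v_{4} + v_{5} + v_{8} = v_{2} + v_{3}  ⟹  sig = (4; 1,1)

so the primitive-relation signature multiset is
{ (2; 1),  (2; 1,1,1),  (2; 1,2),  (3; —),  (3; 1),  (4; 1) ×2,  (4; 1,1) }


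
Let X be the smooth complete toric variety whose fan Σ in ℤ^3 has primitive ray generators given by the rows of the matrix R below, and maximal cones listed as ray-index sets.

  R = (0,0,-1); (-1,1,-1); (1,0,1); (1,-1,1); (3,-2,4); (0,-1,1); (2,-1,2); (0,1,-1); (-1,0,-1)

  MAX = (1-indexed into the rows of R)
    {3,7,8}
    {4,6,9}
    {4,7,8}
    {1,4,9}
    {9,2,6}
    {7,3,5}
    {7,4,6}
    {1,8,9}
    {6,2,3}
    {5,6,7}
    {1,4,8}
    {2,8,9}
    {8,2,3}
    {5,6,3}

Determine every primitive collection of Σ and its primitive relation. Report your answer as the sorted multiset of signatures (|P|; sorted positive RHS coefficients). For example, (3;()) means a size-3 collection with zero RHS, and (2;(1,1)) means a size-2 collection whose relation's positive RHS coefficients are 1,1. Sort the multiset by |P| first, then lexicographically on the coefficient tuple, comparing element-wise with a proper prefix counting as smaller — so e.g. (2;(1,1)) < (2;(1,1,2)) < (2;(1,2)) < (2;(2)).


Primitive collections (17):

  P={2,4}:  v_{2} + v_{4} = 0  ⟹  sig = (2;())
  P={3,9}:  v_{3} + v_{9} = 0  ⟹  sig = (2;())
  P={6,8}:  v_{6} + v_{8} = 0  ⟹  sig = (2;())
  P={2,7}:  v_{2} + v_{7} = v_{3}  ⟹  sig = (2;(1))
  P={3,4}:  v_{3} + v_{4} = v_{7}  ⟹  sig = (2;(1))
  P={7,9}:  v_{7} + v_{9} = v_{4}  ⟹  sig = (2;(1))
  P={1,2}:  v_{1} + v_{2} = v_{8} + v_{9}  ⟹  sig = (2;(1,1))
  P={1,3}:  v_{1} + v_{3} = v_{4} + v_{8}  ⟹  sig = (2;(1,1))
  P={1,5}:  v_{1} + v_{5} = v_{4} + v_{7}  ⟹  sig = (2;(1,1))
  P={1,6}:  v_{1} + v_{6} = v_{4} + v_{9}  ⟹  sig = (2;(1,1))
  P={5,8}:  v_{5} + v_{8} = v_{3} + v_{7}  ⟹  sig = (2;(1,1))
  P={5,9}:  v_{5} + v_{9} = v_{6} + v_{7}  ⟹  sig = (2;(1,1))
  P={1,7}:  v_{1} + v_{7} = 2·v_{4} + v_{8}  ⟹  sig = (2;(1,2))
  P={2,5}:  v_{2} + v_{5} = 2·v_{3} + v_{6}  ⟹  sig = (2;(1,2))
  P={4,5}:  v_{4} + v_{5} = v_{6} + 2·v_{7}  ⟹  sig = (2;(1,2))
  P={3,6,7}:  v_{3} + v_{6} + v_{7} = v_{5}  ⟹  sig = (3;(1))
  P={4,8,9}:  v_{4} + v_{8} + v_{9} = v_{1}  ⟹  sig = (3;(1))

Signatures (|P|; sorted positive RHS coefficients), sorted:
[(2;()), (2;()), (2;()), (2;(1)), (2;(1)), (2;(1)), (2;(1,1)), (2;(1,1)), (2;(1,1)), (2;(1,1)), (2;(1,1)), (2;(1,1)), (2;(1,2)), (2;(1,2)), (2;(1,2)), (3;(1)), (3;(1))]


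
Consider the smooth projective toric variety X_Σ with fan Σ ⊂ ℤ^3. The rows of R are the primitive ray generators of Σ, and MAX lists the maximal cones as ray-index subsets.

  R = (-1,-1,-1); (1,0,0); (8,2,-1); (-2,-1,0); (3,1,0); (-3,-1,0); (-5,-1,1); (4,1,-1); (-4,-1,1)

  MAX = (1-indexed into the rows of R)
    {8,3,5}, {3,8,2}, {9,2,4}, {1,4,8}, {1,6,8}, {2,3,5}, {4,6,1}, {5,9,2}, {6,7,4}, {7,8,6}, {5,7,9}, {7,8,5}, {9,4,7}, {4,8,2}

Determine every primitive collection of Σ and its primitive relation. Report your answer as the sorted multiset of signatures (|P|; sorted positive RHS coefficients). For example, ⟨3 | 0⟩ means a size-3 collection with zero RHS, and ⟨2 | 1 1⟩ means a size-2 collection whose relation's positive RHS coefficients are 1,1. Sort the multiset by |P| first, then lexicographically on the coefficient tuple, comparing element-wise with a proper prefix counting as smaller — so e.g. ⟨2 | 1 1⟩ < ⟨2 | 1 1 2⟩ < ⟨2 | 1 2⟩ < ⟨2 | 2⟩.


Δ(Σ) — 9 vertices, 18 min non-faces:

  {5,6}:  v_{5} + v_{6} = 0 — sig = ⟨2 | 0⟩
  {8,9}:  v_{8} + v_{9} = 0 — sig = ⟨2 | 0⟩
  {2,6}:  v_{2} + v_{6} = v_{4} — sig = ⟨2 | 1⟩
  {2,7}:  v_{2} + v_{7} = v_{9} — sig = ⟨2 | 1⟩
  {3,7}:  v_{3} + v_{7} = v_{5} — sig = ⟨2 | 1⟩
  {4,5}:  v_{4} + v_{5} = v_{2} — sig = ⟨2 | 1⟩
  {1,5}:  v_{1} + v_{5} = v_{4} + v_{8} — sig = ⟨2 | 1 1⟩
  {1,9}:  v_{1} + v_{9} = v_{4} + v_{6} — sig = ⟨2 | 1 1⟩
  {3,6}:  v_{3} + v_{6} = v_{2} + v_{8} — sig = ⟨2 | 1 1⟩
  {3,9}:  v_{3} + v_{9} = v_{2} + v_{5} — sig = ⟨2 | 1 1⟩
  {6,9}:  v_{6} + v_{9} = v_{4} + v_{7} — sig = ⟨2 | 1 1⟩
  {1,3}:  v_{1} + v_{3} = v_{2} + v_{4} + 2·v_{8} — sig = ⟨2 | 1 1 2⟩
  {1,2}:  v_{1} + v_{2} = 2·v_{4} + v_{8} — sig = ⟨2 | 1 2⟩
  {3,4}:  v_{3} + v_{4} = 2·v_{2} + v_{8} — sig = ⟨2 | 1 2⟩
  {1,7}:  v_{1} + v_{7} = 2·v_{6} — sig = ⟨2 | 2⟩
  {2,5,8}:  v_{2} + v_{5} + v_{8} = v_{3} — sig = ⟨3 | 1⟩
  {4,6,8}:  v_{4} + v_{6} + v_{8} = v_{1} — sig = ⟨3 | 1⟩
  {4,7,8}:  v_{4} + v_{7} + v_{8} = v_{6} — sig = ⟨3 | 1⟩

Signatures (|P|; sorted positive RHS coefficients), sorted:
[⟨2 | 0⟩, ⟨2 | 0⟩, ⟨2 | 1⟩, ⟨2 | 1⟩, ⟨2 | 1⟩, ⟨2 | 1⟩, ⟨2 | 1 1⟩, ⟨2 | 1 1⟩, ⟨2 | 1 1⟩, ⟨2 | 1 1⟩, ⟨2 | 1 1⟩, ⟨2 | 1 1 2⟩, ⟨2 | 1 2⟩, ⟨2 | 1 2⟩, ⟨2 | 2⟩, ⟨3 | 1⟩, ⟨3 | 1⟩, ⟨3 | 1⟩]


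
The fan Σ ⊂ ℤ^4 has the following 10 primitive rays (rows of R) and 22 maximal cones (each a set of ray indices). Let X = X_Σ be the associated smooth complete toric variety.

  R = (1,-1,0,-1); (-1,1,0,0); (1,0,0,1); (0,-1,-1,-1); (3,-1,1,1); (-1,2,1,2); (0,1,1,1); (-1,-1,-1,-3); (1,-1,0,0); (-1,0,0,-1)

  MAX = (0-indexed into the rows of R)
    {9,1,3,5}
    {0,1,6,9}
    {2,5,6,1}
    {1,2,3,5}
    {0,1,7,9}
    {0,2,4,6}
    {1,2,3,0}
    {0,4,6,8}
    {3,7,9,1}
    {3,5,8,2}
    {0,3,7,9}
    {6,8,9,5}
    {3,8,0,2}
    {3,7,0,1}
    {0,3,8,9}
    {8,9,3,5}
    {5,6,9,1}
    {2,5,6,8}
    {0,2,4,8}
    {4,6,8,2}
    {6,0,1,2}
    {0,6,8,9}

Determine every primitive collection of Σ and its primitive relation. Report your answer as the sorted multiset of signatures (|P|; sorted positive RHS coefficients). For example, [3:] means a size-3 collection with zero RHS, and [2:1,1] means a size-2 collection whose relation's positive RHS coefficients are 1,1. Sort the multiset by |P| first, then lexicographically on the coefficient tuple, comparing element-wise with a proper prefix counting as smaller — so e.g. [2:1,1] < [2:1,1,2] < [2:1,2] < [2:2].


Δ(Σ) — 10 vertices, 15 min non-faces:

  P = {1,8}:  v_{1} + v_{8} = 0  →  sig = [2:]
  P = {2,9}:  v_{2} + v_{9} = 0  →  sig = [2:]
  P = {3,6}:  v_{3} + v_{6} = 0  →  sig = [2:]
  P = {0,5}:  v_{0} + v_{5} = v_{6}  →  sig = [2:1]
  P = {5,7}:  v_{5} + v_{7} = v_{1} + v_{9}  →  sig = [2:1,1]
  P = {1,4}:  v_{1} + v_{4} = v_{0} + v_{2} + v_{6}  →  sig = [2:1,1,1]
  P = {2,7}:  v_{2} + v_{7} = v_{0} + v_{1} + v_{3}  →  sig = [2:1,1,1]
  P = {3,4}:  v_{3} + v_{4} = v_{0} + v_{2} + v_{8}  →  sig = [2:1,1,1]
  P = {4,9}:  v_{4} + v_{9} = v_{0} + v_{6} + v_{8}  →  sig = [2:1,1,1]
  P = {6,7}:  v_{6} + v_{7} = v_{0} + v_{1} + v_{9}  →  sig = [2:1,1,1]
  P = {7,8}:  v_{7} + v_{8} = v_{0} + v_{3} + v_{9}  →  sig = [2:1,1,1]
  P = {4,5}:  v_{4} + v_{5} = v_{2} + 2·v_{6} + v_{8}  →  sig = [2:1,1,2]
  P = {4,7}:  v_{4} + v_{7} = 2·v_{0}  →  sig = [2:2]
  P = {0,1,3,9}:  v_{0} + v_{1} + v_{3} + v_{9} = v_{7}  →  sig = [4:1]
  P = {0,2,6,8}:  v_{0} + v_{2} + v_{6} + v_{8} = v_{4}  →  sig = [4:1]

Hence PRS(X_Σ) =
    [2:]
    [2:]
    [2:]
    [2:1]
    [2:1,1]
    [2:1,1,1]
    [2:1,1,1]
    [2:1,1,1]
    [2:1,1,1]
    [2:1,1,1]
    [2:1,1,1]
    [2:1,1,2]
    [2:2]
    [4:1]
    [4:1]


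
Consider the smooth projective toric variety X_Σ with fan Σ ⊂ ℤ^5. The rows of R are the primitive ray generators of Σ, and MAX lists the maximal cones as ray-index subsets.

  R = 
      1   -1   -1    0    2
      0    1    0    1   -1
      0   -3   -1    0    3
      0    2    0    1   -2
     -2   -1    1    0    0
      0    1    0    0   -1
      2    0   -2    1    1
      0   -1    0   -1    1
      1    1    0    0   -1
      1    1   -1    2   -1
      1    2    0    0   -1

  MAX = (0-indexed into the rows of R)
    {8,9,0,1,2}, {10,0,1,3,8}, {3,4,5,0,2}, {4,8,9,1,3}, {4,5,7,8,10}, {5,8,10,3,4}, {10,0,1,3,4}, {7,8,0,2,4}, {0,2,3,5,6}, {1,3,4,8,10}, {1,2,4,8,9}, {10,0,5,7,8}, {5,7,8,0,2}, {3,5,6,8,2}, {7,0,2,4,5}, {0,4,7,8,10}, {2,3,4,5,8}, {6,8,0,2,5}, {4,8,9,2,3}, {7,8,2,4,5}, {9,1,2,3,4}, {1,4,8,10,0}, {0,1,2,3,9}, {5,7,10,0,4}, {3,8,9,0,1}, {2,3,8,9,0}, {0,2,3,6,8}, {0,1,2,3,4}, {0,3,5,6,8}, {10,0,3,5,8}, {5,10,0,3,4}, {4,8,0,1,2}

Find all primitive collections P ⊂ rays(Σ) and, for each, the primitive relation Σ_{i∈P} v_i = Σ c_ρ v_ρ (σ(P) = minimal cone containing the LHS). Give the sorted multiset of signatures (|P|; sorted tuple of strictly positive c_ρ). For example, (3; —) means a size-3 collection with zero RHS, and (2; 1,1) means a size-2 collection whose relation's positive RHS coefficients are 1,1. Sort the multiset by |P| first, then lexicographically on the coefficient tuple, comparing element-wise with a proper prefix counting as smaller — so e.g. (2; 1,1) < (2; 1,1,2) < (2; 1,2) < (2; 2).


Primitive collections (17):

  P = {1,7}:  v_{1} + v_{7} = 0  →  sig = (2; —)
  P = {1,5}:  v_{1} + v_{5} = v_{3}  →  sig = (2; 1)
  P = {2,10}:  v_{2} + v_{10} = v_{0}  →  sig = (2; 1)
  P = {3,7}:  v_{3} + v_{7} = v_{5}  →  sig = (2; 1)
  P = {4,6}:  v_{4} + v_{6} = v_{2} + v_{3}  →  sig = (2; 1,1)
  P = {7,9}:  v_{7} + v_{9} = v_{2} + v_{3} + v_{8}  →  sig = (2; 1,1,1)
  P = {9,10}:  v_{9} + v_{10} = v_{0} + v_{1} + v_{3} + v_{8}  →  sig = (2; 1,1,1,1)
  P = {1,6}:  v_{1} + v_{6} = v_{0} + v_{2} + 2·v_{3} + v_{8}  →  sig = (2; 1,1,1,2)
  P = {6,7}:  v_{6} + v_{7} = v_{0} + v_{2} + 2·v_{5} + v_{8}  →  sig = (2; 1,1,1,2)
  P = {6,10}:  v_{6} + v_{10} = 2·v_{0} + v_{3} + v_{5} + v_{8}  →  sig = (2; 1,1,1,2)
  P = {5,9}:  v_{5} + v_{9} = v_{2} + 2·v_{3} + v_{8}  →  sig = (2; 1,1,2)
  P = {6,9}:  v_{6} + v_{9} = v_{0} + 2·v_{2} + 3·v_{3} + 2·v_{8}  →  sig = (2; 1,2,2,3)
  P = {0,4,9}:  v_{0} + v_{4} + v_{9} = 2·v_{1} + v_{2}  →  sig = (3; 1,2)
  P = {0,4,5,8}:  v_{0} + v_{4} + v_{5} + v_{8} = 0  →  sig = (4; —)
  P = {0,3,4,8}:  v_{0} + v_{3} + v_{4} + v_{8} = v_{1}  →  sig = (4; 1)
  P = {1,2,3,8}:  v_{1} + v_{2} + v_{3} + v_{8} = v_{9}  →  sig = (4; 1)
  P = {0,2,3,5,8}:  v_{0} + v_{2} + v_{3} + v_{5} + v_{8} = v_{6}  →  sig = (5; 1)

so the primitive-relation signature multiset is
{ (2; —),  (2; 1) ×3,  (2; 1,1),  (2; 1,1,1),  (2; 1,1,1,1),  (2; 1,1,1,2) ×3,  (2; 1,1,2),  (2; 1,2,2,3),  (3; 1,2),  (4; —),  (4; 1) ×2,  (5; 1) }


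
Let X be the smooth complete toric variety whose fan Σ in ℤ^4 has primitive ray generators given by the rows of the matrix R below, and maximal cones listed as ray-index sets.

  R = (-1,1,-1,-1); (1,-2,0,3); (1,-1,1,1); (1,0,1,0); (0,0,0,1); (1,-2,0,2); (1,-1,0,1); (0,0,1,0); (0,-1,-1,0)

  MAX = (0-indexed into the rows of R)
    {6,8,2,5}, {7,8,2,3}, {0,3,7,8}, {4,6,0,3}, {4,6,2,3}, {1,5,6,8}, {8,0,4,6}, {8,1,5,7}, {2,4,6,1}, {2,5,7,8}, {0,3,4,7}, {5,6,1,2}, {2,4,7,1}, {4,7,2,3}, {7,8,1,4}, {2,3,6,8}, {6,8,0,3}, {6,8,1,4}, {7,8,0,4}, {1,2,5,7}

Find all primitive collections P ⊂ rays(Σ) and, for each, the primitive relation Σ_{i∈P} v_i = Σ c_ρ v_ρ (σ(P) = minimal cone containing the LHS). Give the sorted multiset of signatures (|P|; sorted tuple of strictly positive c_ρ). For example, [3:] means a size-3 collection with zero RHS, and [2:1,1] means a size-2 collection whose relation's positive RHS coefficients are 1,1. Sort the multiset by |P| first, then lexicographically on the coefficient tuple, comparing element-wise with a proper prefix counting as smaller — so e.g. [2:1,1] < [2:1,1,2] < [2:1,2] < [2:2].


Δ(Σ) — 9 vertices, 10 min non-faces:

  • {0,2}:  v_{0} + v_{2} = 0 — sig = [2:]
  • {4,5}:  v_{4} + v_{5} = v_{1} — sig = [2:1]
  • {6,7}:  v_{6} + v_{7} = v_{2} — sig = [2:1]
  • {0,5}:  v_{0} + v_{5} = v_{4} + v_{8} — sig = [2:1,1]
  • {3,5}:  v_{3} + v_{5} = v_{2} + v_{6} — sig = [2:1,1]
  • {1,3}:  v_{1} + v_{3} = v_{2} + v_{4} + v_{6} — sig = [2:1,1,1]
  • {0,1}:  v_{0} + v_{1} = 2·v_{4} + v_{8} — sig = [2:1,2]
  • {2,4,8}:  v_{2} + v_{4} + v_{8} = v_{5} — sig = [3:1]
  • {3,4,8}:  v_{3} + v_{4} + v_{8} = v_{6} — sig = [3:1]
  • {1,2,8}:  v_{1} + v_{2} + v_{8} = 2·v_{5} — sig = [3:2]

Signatures (|P|; sorted positive RHS coefficients), sorted:
    [2:]
    [2:1]
    [2:1]
    [2:1,1]
    [2:1,1]
    [2:1,1,1]
    [2:1,2]
    [3:1]
    [3:1]
    [3:2]


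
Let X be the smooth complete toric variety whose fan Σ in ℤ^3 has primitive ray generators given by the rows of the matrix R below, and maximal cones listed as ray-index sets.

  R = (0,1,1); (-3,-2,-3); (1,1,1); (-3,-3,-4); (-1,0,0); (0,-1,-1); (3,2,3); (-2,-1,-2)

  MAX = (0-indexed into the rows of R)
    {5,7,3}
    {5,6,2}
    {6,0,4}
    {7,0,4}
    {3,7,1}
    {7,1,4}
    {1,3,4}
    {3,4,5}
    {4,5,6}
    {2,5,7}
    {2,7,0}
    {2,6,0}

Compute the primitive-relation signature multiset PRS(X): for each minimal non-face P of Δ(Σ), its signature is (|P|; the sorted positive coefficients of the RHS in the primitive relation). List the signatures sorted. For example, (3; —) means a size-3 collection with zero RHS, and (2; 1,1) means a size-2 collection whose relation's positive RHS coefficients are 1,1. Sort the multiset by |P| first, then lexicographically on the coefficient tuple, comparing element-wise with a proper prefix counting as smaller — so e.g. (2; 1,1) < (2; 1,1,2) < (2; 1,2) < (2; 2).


Δ(Σ) — 8 vertices, 12 min non-faces:

  P = {0,5}:  v_{0} + v_{5} = 0  so sig = (2; —)
  P = {1,6}:  v_{1} + v_{6} = 0  so sig = (2; —)
  P = {0,3}:  v_{0} + v_{3} = v_{1}  so sig = (2; 1)
  P = {1,2}:  v_{1} + v_{2} = v_{7}  so sig = (2; 1)
  P = {1,5}:  v_{1} + v_{5} = v_{3}  so sig = (2; 1)
  P = {2,4}:  v_{2} + v_{4} = v_{0}  so sig = (2; 1)
  P = {3,6}:  v_{3} + v_{6} = v_{5}  so sig = (2; 1)
  P = {6,7}:  v_{6} + v_{7} = v_{2}  so sig = (2; 1)
  P = {0,1}:  v_{0} + v_{1} = v_{4} + v_{7}  so sig = (2; 1,1)
  P = {2,3}:  v_{2} + v_{3} = v_{5} + v_{7}  so sig = (2; 1,1)
  P = {4,5,7}:  v_{4} + v_{5} + v_{7} = v_{1}  so sig = (3; 1)
  P = {3,4,7}:  v_{3} + v_{4} + v_{7} = 2·v_{1}  so sig = (3; 2)

Hence PRS(X_Σ) =
[(2; —), (2; —), (2; 1), (2; 1), (2; 1), (2; 1), (2; 1), (2; 1), (2; 1,1), (2; 1,1), (3; 1), (3; 2)]


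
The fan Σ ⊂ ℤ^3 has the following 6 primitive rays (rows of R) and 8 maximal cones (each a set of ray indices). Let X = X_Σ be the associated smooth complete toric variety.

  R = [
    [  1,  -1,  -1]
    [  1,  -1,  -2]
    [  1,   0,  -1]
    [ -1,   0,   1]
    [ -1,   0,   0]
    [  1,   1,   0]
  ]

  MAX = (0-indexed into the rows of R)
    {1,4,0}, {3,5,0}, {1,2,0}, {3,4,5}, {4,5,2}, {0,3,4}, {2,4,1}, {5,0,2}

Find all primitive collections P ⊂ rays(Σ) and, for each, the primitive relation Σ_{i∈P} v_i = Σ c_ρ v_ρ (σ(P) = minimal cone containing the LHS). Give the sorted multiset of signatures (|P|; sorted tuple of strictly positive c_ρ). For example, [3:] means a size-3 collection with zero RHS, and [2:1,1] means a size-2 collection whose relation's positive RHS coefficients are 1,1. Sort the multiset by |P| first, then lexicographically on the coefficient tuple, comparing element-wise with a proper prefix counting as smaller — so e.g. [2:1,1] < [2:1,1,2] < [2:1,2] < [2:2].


5 collections generate NE(X_Σ); each relation:

  P={2,3}:  v_{2} + v_{3} = 0  ⟹  sig = [2:]
  P={1,3}:  v_{1} + v_{3} = v_{0} + v_{4}  ⟹  sig = [2:1,1]
  P={1,5}:  v_{1} + v_{5} = 2·v_{2}  ⟹  sig = [2:2]
  P={0,2,4}:  v_{0} + v_{2} + v_{4} = v_{1}  ⟹  sig = [3:1]
  P={0,4,5}:  v_{0} + v_{4} + v_{5} = v_{2}  ⟹  sig = [3:1]

so the primitive-relation signature multiset is
    |P|=2: 3 collections, coeffs (), (1,1), (2)
    |P|=3: 2 collections, coeffs (1), (1)


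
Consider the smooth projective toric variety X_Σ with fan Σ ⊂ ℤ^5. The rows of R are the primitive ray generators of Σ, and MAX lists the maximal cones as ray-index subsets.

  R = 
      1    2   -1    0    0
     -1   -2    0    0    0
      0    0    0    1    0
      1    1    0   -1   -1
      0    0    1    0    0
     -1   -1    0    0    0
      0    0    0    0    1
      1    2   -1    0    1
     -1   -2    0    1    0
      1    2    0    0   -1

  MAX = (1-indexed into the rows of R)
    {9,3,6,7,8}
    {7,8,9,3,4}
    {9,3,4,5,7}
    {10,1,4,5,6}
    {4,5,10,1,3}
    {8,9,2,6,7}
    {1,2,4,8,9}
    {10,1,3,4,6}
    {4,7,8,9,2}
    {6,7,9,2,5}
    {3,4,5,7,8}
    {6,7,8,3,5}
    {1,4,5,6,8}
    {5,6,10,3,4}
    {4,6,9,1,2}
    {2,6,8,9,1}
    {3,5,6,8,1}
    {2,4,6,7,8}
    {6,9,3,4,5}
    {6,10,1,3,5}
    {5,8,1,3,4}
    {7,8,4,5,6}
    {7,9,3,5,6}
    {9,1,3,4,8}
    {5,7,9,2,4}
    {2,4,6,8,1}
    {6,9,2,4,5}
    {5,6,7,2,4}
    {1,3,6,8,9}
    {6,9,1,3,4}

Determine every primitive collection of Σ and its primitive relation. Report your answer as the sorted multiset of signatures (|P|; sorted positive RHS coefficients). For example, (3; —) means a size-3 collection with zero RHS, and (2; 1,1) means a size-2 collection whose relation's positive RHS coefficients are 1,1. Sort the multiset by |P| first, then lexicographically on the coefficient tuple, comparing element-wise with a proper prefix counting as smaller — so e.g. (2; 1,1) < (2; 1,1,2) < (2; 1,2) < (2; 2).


15 collections generate NE(X_Σ); each relation:

  {1,7}:  v_{1} + v_{7} = v_{8}  ⇒ sig = (2; 1)
  {2,3}:  v_{2} + v_{3} = v_{9}  ⇒ sig = (2; 1)
  {7,10}:  v_{7} + v_{10} = v_{1} + v_{5}  ⇒ sig = (2; 1,1)
  {2,10}:  v_{2} + v_{10} = v_{3} + v_{4} + v_{6}  ⇒ sig = (2; 1,1,1)
  {9,10}:  v_{9} + v_{10} = 2·v_{3} + v_{4} + v_{6}  ⇒ sig = (2; 1,1,2)
  {8,10}:  v_{8} + v_{10} = 2·v_{1} + v_{5}  ⇒ sig = (2; 1,2)
  {1,2,5}:  v_{1} + v_{2} + v_{5} = 0  ⇒ sig = (3; —)
  {1,5,9}:  v_{1} + v_{5} + v_{9} = v_{3}  ⇒ sig = (3; 1)
  {2,5,8}:  v_{2} + v_{5} + v_{8} = v_{7}  ⇒ sig = (3; 1)
  {5,8,9}:  v_{5} + v_{8} + v_{9} = v_{3} + v_{7}  ⇒ sig = (3; 1,1)
  {3,4,6,7}:  v_{3} + v_{4} + v_{6} + v_{7} = 0  ⇒ sig = (4; —)
  {3,4,6,8}:  v_{3} + v_{4} + v_{6} + v_{8} = v_{1}  ⇒ sig = (4; 1)
  {4,6,7,9}:  v_{4} + v_{6} + v_{7} + v_{9} = v_{2}  ⇒ sig = (4; 1)
  {4,6,8,9}:  v_{4} + v_{6} + v_{8} + v_{9} = v_{1} + v_{2}  ⇒ sig = (4; 1,1)
  {1,3,4,5,6}:  v_{1} + v_{3} + v_{4} + v_{5} + v_{6} = v_{10}  ⇒ sig = (5; 1)

Sorted signature multiset PRS(X):
    (2; 1)
    (2; 1)
    (2; 1,1)
    (2; 1,1,1)
    (2; 1,1,2)
    (2; 1,2)
    (3; —)
    (3; 1)
    (3; 1)
    (3; 1,1)
    (4; —)
    (4; 1)
    (4; 1)
    (4; 1,1)
    (5; 1)


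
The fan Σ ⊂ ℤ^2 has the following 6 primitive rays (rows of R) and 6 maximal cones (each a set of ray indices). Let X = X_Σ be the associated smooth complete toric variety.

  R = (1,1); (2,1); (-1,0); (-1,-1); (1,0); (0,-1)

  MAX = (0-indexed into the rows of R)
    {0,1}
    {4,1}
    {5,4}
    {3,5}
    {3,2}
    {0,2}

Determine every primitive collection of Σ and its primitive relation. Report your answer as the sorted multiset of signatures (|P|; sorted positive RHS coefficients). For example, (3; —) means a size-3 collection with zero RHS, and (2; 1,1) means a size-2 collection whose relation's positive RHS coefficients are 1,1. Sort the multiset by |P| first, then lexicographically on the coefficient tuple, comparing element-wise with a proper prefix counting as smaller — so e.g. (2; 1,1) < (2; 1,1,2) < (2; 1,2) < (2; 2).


Δ(Σ) — 6 vertices, 9 min non-faces:

  {0,3}:  v_{0} + v_{3} = 0  →  sig = (2; —)
  {2,4}:  v_{2} + v_{4} = 0  →  sig = (2; —)
  {0,4}:  v_{0} + v_{4} = v_{1}  →  sig = (2; 1)
  {0,5}:  v_{0} + v_{5} = v_{4}  →  sig = (2; 1)
  {1,2}:  v_{1} + v_{2} = v_{0}  →  sig = (2; 1)
  {1,3}:  v_{1} + v_{3} = v_{4}  →  sig = (2; 1)
  {2,5}:  v_{2} + v_{5} = v_{3}  →  sig = (2; 1)
  {3,4}:  v_{3} + v_{4} = v_{5}  →  sig = (2; 1)
  {1,5}:  v_{1} + v_{5} = 2·v_{4}  →  sig = (2; 2)

so the primitive-relation signature multiset is
{ (2; —) ×2,  (2; 1) ×6,  (2; 2) }


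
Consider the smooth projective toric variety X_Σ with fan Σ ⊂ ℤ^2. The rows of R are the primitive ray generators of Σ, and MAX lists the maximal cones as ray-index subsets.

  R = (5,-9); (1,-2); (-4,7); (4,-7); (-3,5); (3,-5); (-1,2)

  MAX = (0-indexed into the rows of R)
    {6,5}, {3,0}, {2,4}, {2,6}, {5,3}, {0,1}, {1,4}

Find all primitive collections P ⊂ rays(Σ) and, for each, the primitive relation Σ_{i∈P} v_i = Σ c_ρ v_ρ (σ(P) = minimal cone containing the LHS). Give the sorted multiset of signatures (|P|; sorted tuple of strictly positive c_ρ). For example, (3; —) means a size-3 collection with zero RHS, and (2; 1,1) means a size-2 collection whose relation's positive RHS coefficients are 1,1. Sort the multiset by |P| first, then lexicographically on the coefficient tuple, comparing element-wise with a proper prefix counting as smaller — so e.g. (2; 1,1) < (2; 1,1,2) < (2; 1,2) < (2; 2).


Δ(Σ) — 7 vertices, 14 min non-faces:

  • {1,6}:  v_{1} + v_{6} = 0 ; sig = (2; —)
  • {2,3}:  v_{2} + v_{3} = 0 ; sig = (2; —)
  • {4,5}:  v_{4} + v_{5} = 0 ; sig = (2; —)
  • {0,2}:  v_{0} + v_{2} = v_{1} ; sig = (2; 1)
  • {0,6}:  v_{0} + v_{6} = v_{3} ; sig = (2; 1)
  • {1,2}:  v_{1} + v_{2} = v_{4} ; sig = (2; 1)
  • {1,3}:  v_{1} + v_{3} = v_{0} ; sig = (2; 1)
  • {1,5}:  v_{1} + v_{5} = v_{3} ; sig = (2; 1)
  • {2,5}:  v_{2} + v_{5} = v_{6} ; sig = (2; 1)
  • {3,4}:  v_{3} + v_{4} = v_{1} ; sig = (2; 1)
  • {3,6}:  v_{3} + v_{6} = v_{5} ; sig = (2; 1)
  • {4,6}:  v_{4} + v_{6} = v_{2} ; sig = (2; 1)
  • {0,4}:  v_{0} + v_{4} = 2·v_{1} ; sig = (2; 2)
  • {0,5}:  v_{0} + v_{5} = 2·v_{3} ; sig = (2; 2)

Signatures (|P|; sorted positive RHS coefficients), sorted:
    (2; —)
    (2; —)
    (2; —)
    (2; 1)
    (2; 1)
    (2; 1)
    (2; 1)
    (2; 1)
    (2; 1)
    (2; 1)
    (2; 1)
    (2; 1)
    (2; 2)
    (2; 2)


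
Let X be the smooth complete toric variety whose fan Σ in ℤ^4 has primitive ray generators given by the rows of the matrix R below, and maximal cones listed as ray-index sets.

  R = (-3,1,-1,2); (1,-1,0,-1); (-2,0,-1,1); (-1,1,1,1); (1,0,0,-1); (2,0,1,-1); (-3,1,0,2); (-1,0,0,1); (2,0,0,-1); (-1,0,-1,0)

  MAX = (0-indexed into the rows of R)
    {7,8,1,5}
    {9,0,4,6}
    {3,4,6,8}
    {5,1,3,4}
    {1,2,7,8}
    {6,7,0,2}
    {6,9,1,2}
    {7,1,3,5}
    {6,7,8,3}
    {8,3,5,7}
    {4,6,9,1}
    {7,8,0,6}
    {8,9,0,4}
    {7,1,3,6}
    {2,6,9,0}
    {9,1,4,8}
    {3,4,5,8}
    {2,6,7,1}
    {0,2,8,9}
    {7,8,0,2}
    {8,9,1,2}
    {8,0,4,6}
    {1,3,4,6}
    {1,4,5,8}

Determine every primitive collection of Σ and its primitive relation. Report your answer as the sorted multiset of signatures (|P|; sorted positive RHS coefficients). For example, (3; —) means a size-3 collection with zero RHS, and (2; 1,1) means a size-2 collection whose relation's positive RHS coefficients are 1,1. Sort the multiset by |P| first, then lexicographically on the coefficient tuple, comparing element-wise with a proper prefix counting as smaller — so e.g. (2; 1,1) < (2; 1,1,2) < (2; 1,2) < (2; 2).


Σ has 15 primitive collections:

  P={2,5}:  v_{2} + v_{5} = 0  →  sig = (2; —)
  P={4,7}:  v_{4} + v_{7} = 0  →  sig = (2; —)
  P={0,1}:  v_{0} + v_{1} = v_{2}  →  sig = (2; 1)
  P={2,3}:  v_{2} + v_{3} = v_{6}  →  sig = (2; 1)
  P={2,4}:  v_{2} + v_{4} = v_{9}  →  sig = (2; 1)
  P={5,6}:  v_{5} + v_{6} = v_{3}  →  sig = (2; 1)
  P={5,9}:  v_{5} + v_{9} = v_{4}  →  sig = (2; 1)
  P={7,9}:  v_{7} + v_{9} = v_{2}  →  sig = (2; 1)
  P={0,5}:  v_{0} + v_{5} = v_{6} + v_{8}  →  sig = (2; 1,1)
  P={3,9}:  v_{3} + v_{9} = v_{4} + v_{6}  →  sig = (2; 1,1)
  P={0,3}:  v_{0} + v_{3} = 2·v_{6} + v_{8}  →  sig = (2; 1,2)
  P={1,6,8}:  v_{1} + v_{6} + v_{8} = 0  →  sig = (3; —)
  P={1,3,8}:  v_{1} + v_{3} + v_{8} = v_{5}  →  sig = (3; 1)
  P={2,6,8}:  v_{2} + v_{6} + v_{8} = v_{0}  →  sig = (3; 1)
  P={6,8,9}:  v_{6} + v_{8} + v_{9} = v_{0} + v_{4}  →  sig = (3; 1,1)

Sorted signature multiset PRS(X):
{ (2; —) ×2,  (2; 1) ×6,  (2; 1,1) ×2,  (2; 1,2),  (3; —),  (3; 1) ×2,  (3; 1,1) }


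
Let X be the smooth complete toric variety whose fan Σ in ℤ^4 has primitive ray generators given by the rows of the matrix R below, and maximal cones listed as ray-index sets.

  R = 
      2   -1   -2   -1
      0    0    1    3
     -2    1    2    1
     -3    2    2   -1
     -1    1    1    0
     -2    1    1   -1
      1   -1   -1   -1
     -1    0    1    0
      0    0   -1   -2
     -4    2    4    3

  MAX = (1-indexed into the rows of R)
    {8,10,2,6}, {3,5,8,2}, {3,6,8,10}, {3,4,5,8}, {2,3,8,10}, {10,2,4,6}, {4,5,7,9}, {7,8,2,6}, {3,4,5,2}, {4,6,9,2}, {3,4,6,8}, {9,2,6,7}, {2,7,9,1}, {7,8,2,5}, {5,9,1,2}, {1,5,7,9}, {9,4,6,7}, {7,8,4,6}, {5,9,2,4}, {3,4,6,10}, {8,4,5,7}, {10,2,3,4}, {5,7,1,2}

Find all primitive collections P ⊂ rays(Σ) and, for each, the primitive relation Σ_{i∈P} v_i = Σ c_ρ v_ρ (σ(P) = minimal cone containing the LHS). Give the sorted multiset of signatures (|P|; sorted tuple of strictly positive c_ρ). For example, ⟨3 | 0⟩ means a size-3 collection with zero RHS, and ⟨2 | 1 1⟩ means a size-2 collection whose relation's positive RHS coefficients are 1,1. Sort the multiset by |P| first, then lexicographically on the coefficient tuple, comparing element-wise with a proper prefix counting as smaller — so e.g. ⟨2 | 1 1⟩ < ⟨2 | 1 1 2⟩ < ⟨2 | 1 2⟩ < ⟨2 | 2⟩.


Σ has 17 primitive collections:

  {1,3}:  v_{1} + v_{3} = 0  ⟹  sig = ⟨2 | 0⟩
  {1,6}:  v_{1} + v_{6} = v_{9}  ⟹  sig = ⟨2 | 1⟩
  {1,8}:  v_{1} + v_{8} = v_{7}  ⟹  sig = ⟨2 | 1⟩
  {3,7}:  v_{3} + v_{7} = v_{8}  ⟹  sig = ⟨2 | 1⟩
  {3,9}:  v_{3} + v_{9} = v_{6}  ⟹  sig = ⟨2 | 1⟩
  {5,6}:  v_{5} + v_{6} = v_{4}  ⟹  sig = ⟨2 | 1⟩
  {1,4}:  v_{1} + v_{4} = v_{5} + v_{9}  ⟹  sig = ⟨2 | 1 1⟩
  {1,10}:  v_{1} + v_{10} = v_{2} + v_{6}  ⟹  sig = ⟨2 | 1 1⟩
  {8,9}:  v_{8} + v_{9} = v_{6} + v_{7}  ⟹  sig = ⟨2 | 1 1⟩
  {5,10}:  v_{5} + v_{10} = v_{2} + v_{3} + v_{4}  ⟹  sig = ⟨2 | 1 1 1⟩
  {7,10}:  v_{7} + v_{10} = v_{2} + v_{6} + v_{8}  ⟹  sig = ⟨2 | 1 1 1⟩
  {9,10}:  v_{9} + v_{10} = v_{2} + 2·v_{6}  ⟹  sig = ⟨2 | 1 2⟩
  {2,3,6}:  v_{2} + v_{3} + v_{6} = v_{10}  ⟹  sig = ⟨3 | 1⟩
  {2,4,7}:  v_{2} + v_{4} + v_{7} = v_{3}  ⟹  sig = ⟨3 | 1⟩
  {4,8,10}:  v_{4} + v_{8} + v_{10} = 3·v_{3} + v_{6}  ⟹  sig = ⟨3 | 1 3⟩
  {2,4,8}:  v_{2} + v_{4} + v_{8} = 2·v_{3}  ⟹  sig = ⟨3 | 2⟩
  {2,5,7,9}:  v_{2} + v_{5} + v_{7} + v_{9} = 0  ⟹  sig = ⟨4 | 0⟩

Sorted signature multiset PRS(X):
{ ⟨2 | 0⟩,  ⟨2 | 1⟩ ×5,  ⟨2 | 1 1⟩ ×3,  ⟨2 | 1 1 1⟩ ×2,  ⟨2 | 1 2⟩,  ⟨3 | 1⟩ ×2,  ⟨3 | 1 3⟩,  ⟨3 | 2⟩,  ⟨4 | 0⟩ }


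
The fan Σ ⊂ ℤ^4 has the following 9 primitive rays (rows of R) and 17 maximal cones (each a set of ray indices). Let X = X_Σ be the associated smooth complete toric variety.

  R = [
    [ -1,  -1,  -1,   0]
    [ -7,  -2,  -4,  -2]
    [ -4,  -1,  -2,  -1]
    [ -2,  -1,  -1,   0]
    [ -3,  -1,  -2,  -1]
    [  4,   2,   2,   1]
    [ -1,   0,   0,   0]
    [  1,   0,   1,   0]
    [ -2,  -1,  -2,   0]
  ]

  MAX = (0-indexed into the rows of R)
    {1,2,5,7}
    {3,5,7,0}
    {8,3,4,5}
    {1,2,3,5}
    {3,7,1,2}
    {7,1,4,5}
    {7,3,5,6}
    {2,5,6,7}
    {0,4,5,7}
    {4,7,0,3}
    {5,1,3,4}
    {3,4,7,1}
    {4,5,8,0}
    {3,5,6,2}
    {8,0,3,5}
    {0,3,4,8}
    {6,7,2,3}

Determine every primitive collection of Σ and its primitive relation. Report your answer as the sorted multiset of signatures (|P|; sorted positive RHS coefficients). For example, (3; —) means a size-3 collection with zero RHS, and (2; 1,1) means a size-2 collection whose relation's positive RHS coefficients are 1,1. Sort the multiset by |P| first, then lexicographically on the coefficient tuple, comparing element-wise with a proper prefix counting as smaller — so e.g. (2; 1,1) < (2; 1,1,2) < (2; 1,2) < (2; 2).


Σ has 14 primitive collections:

  P={0,6}:  v_{0} + v_{6} = v_{3}  so sig = (2; 1)
  P={2,4}:  v_{2} + v_{4} = v_{1}  so sig = (2; 1)
  P={4,6}:  v_{4} + v_{6} = v_{2}  so sig = (2; 1)
  P={7,8}:  v_{7} + v_{8} = v_{0}  so sig = (2; 1)
  P={0,2}:  v_{0} + v_{2} = v_{3} + v_{4}  so sig = (2; 1,1)
  P={6,8}:  v_{6} + v_{8} = 2·v_{3} + v_{4} + v_{5}  so sig = (2; 1,1,2)
  P={0,1}:  v_{0} + v_{1} = v_{3} + 2·v_{4}  so sig = (2; 1,2)
  P={2,8}:  v_{2} + v_{8} = 2·v_{3} + 2·v_{4} + v_{5}  so sig = (2; 1,2,2)
  P={1,8}:  v_{1} + v_{8} = 2·v_{3} + 3·v_{4} + v_{5}  so sig = (2; 1,2,3)
  P={1,6}:  v_{1} + v_{6} = 2·v_{2}  so sig = (2; 2)
  P={3,4,5,7}:  v_{3} + v_{4} + v_{5} + v_{7} = 0  so sig = (4; —)
  P={0,3,4,5}:  v_{0} + v_{3} + v_{4} + v_{5} = v_{8}  so sig = (4; 1)
  P={1,3,5,7}:  v_{1} + v_{3} + v_{5} + v_{7} = v_{2}  so sig = (4; 1)
  P={2,3,5,7}:  v_{2} + v_{3} + v_{5} + v_{7} = v_{6}  so sig = (4; 1)

Sorted signature multiset PRS(X):
{ (2; 1) ×4,  (2; 1,1),  (2; 1,1,2),  (2; 1,2),  (2; 1,2,2),  (2; 1,2,3),  (2; 2),  (4; —),  (4; 1) ×3 }


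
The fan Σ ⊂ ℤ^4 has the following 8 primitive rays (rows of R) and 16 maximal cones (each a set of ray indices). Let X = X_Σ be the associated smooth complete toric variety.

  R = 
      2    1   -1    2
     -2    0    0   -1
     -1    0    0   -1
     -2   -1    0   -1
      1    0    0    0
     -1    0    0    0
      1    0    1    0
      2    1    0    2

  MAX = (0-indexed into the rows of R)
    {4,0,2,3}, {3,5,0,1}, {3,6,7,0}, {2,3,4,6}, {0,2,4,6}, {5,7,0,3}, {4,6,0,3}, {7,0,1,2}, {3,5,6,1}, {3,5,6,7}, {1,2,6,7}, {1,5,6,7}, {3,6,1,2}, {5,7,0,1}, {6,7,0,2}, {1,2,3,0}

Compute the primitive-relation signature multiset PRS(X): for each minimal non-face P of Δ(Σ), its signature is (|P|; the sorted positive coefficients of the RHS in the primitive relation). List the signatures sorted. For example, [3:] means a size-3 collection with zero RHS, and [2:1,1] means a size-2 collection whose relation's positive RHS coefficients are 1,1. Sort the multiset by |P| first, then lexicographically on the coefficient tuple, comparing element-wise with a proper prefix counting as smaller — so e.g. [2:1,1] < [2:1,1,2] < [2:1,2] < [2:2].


Primitive collections (9):

  {4,5}:  v_{4} + v_{5} = 0 — sig = [2:]
  {1,4}:  v_{1} + v_{4} = v_{2} — sig = [2:1]
  {2,5}:  v_{2} + v_{5} = v_{1} — sig = [2:1]
  {4,7}:  v_{4} + v_{7} = v_{0} + v_{6} — sig = [2:1,1]
  {0,5,6}:  v_{0} + v_{5} + v_{6} = v_{7} — sig = [3:1]
  {2,3,7}:  v_{2} + v_{3} + v_{7} = v_{5} — sig = [3:1]
  {0,1,6}:  v_{0} + v_{1} + v_{6} = v_{2} + v_{7} — sig = [3:1,1]
  {1,3,7}:  v_{1} + v_{3} + v_{7} = 2·v_{5} — sig = [3:2]
  {0,2,3,6}:  v_{0} + v_{2} + v_{3} + v_{6} = 0 — sig = [4:]

Sorted signature multiset PRS(X):
{ [2:],  [2:1] ×2,  [2:1,1],  [3:1] ×2,  [3:1,1],  [3:2],  [4:] }


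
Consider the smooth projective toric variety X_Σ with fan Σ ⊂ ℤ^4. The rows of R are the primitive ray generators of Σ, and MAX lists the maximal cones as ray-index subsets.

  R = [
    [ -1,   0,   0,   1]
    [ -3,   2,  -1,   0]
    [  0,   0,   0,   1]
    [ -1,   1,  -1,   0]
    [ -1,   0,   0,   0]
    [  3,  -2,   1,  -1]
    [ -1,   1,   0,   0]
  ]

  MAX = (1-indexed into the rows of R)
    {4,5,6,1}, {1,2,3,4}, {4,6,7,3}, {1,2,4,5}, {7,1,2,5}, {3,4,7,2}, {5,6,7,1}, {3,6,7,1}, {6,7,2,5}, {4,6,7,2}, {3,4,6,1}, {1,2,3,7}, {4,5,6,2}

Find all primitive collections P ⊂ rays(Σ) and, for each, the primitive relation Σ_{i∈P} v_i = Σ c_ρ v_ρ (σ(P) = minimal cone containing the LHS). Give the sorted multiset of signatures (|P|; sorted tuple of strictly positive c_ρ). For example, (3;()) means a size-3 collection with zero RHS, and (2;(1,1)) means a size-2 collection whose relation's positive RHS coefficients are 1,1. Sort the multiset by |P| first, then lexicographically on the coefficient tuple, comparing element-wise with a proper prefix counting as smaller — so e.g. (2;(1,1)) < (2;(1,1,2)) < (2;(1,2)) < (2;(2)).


|primitive collections| = 5. Relations:

  P = {3,5}:  v_{3} + v_{5} = v_{1} — sig = (2;(1))
  P = {2,3,6}:  v_{2} + v_{3} + v_{6} = 0 — sig = (3;())
  P = {1,2,6}:  v_{1} + v_{2} + v_{6} = v_{5} — sig = (3;(1))
  P = {4,5,7}:  v_{4} + v_{5} + v_{7} = v_{2} — sig = (3;(1))
  P = {1,4,7}:  v_{1} + v_{4} + v_{7} = v_{2} + v_{3} — sig = (3;(1,1))

Sorted signature multiset PRS(X):
{ (2;(1)),  (3;()),  (3;(1)) ×2,  (3;(1,1)) }
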